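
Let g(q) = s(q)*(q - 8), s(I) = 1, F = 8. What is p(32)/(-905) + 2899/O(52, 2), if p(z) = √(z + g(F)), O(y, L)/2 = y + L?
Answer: 2899/108 - 4*√2/905 ≈ 26.836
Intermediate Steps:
O(y, L) = 2*L + 2*y (O(y, L) = 2*(y + L) = 2*(L + y) = 2*L + 2*y)
g(q) = -8 + q (g(q) = 1*(q - 8) = 1*(-8 + q) = -8 + q)
p(z) = √z (p(z) = √(z + (-8 + 8)) = √(z + 0) = √z)
p(32)/(-905) + 2899/O(52, 2) = √32/(-905) + 2899/(2*2 + 2*52) = (4*√2)*(-1/905) + 2899/(4 + 104) = -4*√2/905 + 2899/108 = 2899/108 - 4*√2/905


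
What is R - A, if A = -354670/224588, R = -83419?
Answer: -9367275851/112294 ≈ -83417.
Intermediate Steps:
A = -177335/112294 (A = -354670*1/224588 = -177335/112294 ≈ -1.5792)
R - A = -83419 - 1*(-177335/112294) = -83419 + 177335/112294 = -9367275851/112294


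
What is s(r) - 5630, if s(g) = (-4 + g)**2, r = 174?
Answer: 23270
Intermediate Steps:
s(r) - 5630 = (-4 + 174)**2 - 5630 = 170**2 - 5630 = 28900 - 5630 = 23270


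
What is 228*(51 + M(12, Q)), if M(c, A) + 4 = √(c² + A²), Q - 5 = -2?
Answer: 10716 + 684*√17 ≈ 13536.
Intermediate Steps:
Q = 3 (Q = 5 - 2 = 3)
M(c, A) = -4 + √(A² + c²) (M(c, A) = -4 + √(c² + A²) = -4 + √(A² + c²))
228*(51 + M(12, Q)) = 228*(51 + (-4 + √(3² + 12²))) = 228*(51 + (-4 + √(9 + 144))) = 228*(51 + (-4 + √153)) = 228*(51 + (-4 + 3*√17)) = 228*(47 + 3*√17) = 10716 + 684*√17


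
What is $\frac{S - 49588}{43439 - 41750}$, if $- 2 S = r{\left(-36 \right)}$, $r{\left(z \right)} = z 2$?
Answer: $- \frac{49552}{1689} \approx -29.338$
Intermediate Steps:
$r{\left(z \right)} = 2 z$
$S = 36$ ($S = - \frac{2 \left(-36\right)}{2} = \left(- \frac{1}{2}\right) \left(-72\right) = 36$)
$\frac{S - 49588}{43439 - 41750} = \frac{36 - 49588}{43439 - 41750} = - \frac{49552}{1689}$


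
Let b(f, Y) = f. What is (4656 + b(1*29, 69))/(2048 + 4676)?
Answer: 4685/6724 ≈ 0.69676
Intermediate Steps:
(4656 + b(1*29, 69))/(2048 + 4676) = (4656 + 1*29)/(2048 + 4676) = (4656 + 29)/6724 = 4685*(1/6724) = 4685/6724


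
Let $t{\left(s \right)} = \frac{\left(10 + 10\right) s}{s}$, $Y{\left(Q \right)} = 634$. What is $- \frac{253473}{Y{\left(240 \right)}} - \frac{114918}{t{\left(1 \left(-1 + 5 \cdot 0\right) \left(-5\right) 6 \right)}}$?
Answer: $- \frac{9740934}{1585} \approx -6145.7$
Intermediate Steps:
$t{\left(s \right)} = 20$ ($t{\left(s \right)} = \frac{20 s}{s} = 20$)
$- \frac{253473}{Y{\left(240 \right)}} - \frac{114918}{t{\left(1 \left(-1 + 5 \cdot 0\right) \left(-5\right) 6 \right)}} = - \frac{253473}{634} - \frac{114918}{20} = \left(-253473\right) \frac{1}{634} - \frac{57459}{10} = - \frac{253473}{634} - \frac{57459}{10} = - \frac{9740934}{1585}$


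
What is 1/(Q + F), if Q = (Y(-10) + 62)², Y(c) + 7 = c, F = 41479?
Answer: 1/43504 ≈ 2.2986e-5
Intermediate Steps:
Y(c) = -7 + c
Q = 2025 (Q = ((-7 - 10) + 62)² = (-17 + 62)² = 45² = 2025)
1/(Q + F) = 1/(2025 + 41479) = 1/43504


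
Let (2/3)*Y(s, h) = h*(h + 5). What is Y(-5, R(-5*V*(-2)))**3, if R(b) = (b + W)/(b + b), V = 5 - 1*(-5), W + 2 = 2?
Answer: 35937/512 ≈ 70.189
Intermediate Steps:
W = 0 (W = -2 + 2 = 0)
V = 10 (V = 5 + 5 = 10)
R(b) = 1/2 (R(b) = (b + 0)/(b + b) = b/((2*b)) = b*(1/(2*b)) = 1/2)
Y(s, h) = 3*h*(5 + h)/2 (Y(s, h) = 3*(h*(h + 5))/2 = 3*(h*(5 + h))/2 = 3*h*(5 + h)/2)
Y(-5, R(-5*V*(-2)))**3 = ((3/2)*(1/2)*(5 + 1/2))**3 = ((3/2)*(1/2)*(11/2))**3 = (33/8)**3 = 35937/512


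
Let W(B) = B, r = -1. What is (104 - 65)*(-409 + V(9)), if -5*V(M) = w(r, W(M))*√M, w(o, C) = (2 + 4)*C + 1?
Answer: -17238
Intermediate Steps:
w(o, C) = 1 + 6*C (w(o, C) = 6*C + 1 = 1 + 6*C)
V(M) = -√M*(1 + 6*M)/5 (V(M) = -(1 + 6*M)*√M/5 = -√M*(1 + 6*M)/5)
(104 - 65)*(-409 + V(9)) = (104 - 65)*(-409 + √9*(-1 - 6*9)/5) = 39*(-409 + (⅕)*3*(-1 - 54)) = 39*(-409 + (⅕)*3*(-55)) = 39*(-409 - 33) = 39*(-442) = -17238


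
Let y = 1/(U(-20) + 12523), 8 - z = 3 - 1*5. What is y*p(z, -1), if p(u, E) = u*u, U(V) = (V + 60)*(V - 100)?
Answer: 100/7723 ≈ 0.012948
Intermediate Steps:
z = 10 (z = 8 - (3 - 1*5) = 8 - (3 - 5) = 8 - 1*(-2) = 8 + 2 = 10)
U(V) = (-100 + V)*(60 + V) (U(V) = (60 + V)*(-100 + V) = (-100 + V)*(60 + V))
p(u, E) = u²
y = 1/7723 (y = 1/((-6000 + (-20)² - 40*(-20)) + 12523) = 1/((-6000 + 400 + 800) + 12523) = 1/(-4800 + 12523) = 1/7723 ≈ 0.00012948)
y*p(z, -1) = (1/7723)*10² = (1/7723)*100 = 100/7723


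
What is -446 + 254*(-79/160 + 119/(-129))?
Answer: -8315057/10320 ≈ -805.72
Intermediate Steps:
-446 + 254*(-79/160 + 119/(-129)) = -446 + 254*(-79*1/160 + 119*(-1/129)) = -446 + 254*(-79/160 - 119/129) = -446 + 254*(-29231/20640) = -446 - 3712337/10320 = -8315057/10320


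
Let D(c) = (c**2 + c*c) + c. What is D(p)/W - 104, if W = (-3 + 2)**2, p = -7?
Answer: -13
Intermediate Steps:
D(c) = c + 2*c**2 (D(c) = (c**2 + c**2) + c = 2*c**2 + c = c + 2*c**2)
W = 1 (W = (-1)**2 = 1)
D(p)/W - 104 = (-7*(1 + 2*(-7)))/1 - 104 = 1*(-7*(1 - 14)) - 104 = 1*(-7*(-13)) - 104 = 1*91 - 104 = 91 - 104 = -13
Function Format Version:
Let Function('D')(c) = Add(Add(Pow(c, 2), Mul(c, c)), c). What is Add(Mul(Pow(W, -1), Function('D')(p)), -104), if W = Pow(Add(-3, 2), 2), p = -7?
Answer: -13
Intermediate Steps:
Function('D')(c) = Add(c, Mul(2, Pow(c, 2))) (Function('D')(c) = Add(Add(Pow(c, 2), Pow(c, 2)), c) = Add(Mul(2, Pow(c, 2)), c) = Add(c, Mul(2, Pow(c, 2))))
W = 1 (W = Pow(-1, 2) = 1)
Add(Mul(Pow(W, -1), Function('D')(p)), -104) = Add(Mul(Pow(1, -1), Mul(-7, Add(1, Mul(2, -7)))), -104) = Add(Mul(1, Mul(-7, Add(1, -14))), -104) = Add(Mul(1, Mul(-7, -13)), -104) = Add(Mul(1, 91), -104) = Add(91, -104) = -13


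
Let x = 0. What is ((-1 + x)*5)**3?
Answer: -125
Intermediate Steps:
((-1 + x)*5)**3 = ((-1 + 0)*5)**3 = (-1*5)**3 = (-5)**3 = -125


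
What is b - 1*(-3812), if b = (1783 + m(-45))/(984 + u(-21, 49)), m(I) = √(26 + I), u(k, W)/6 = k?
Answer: 3272479/858 + I*√19/858 ≈ 3814.1 + 0.0050803*I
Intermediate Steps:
u(k, W) = 6*k
b = 1783/858 + I*√19/858 (b = (1783 + √(26 - 45))/(984 + 6*(-21)) = (1783 + √(-19))/(984 - 126) = (1783 + I*√19)/858 = (1783 + I*√19)*(1/858) = 1783/858 + I*√19/858 ≈ 2.0781 + 0.0050803*I)
b - 1*(-3812) = (1783/858 + I*√19/858) - 1*(-3812) = (1783/858 + I*√19/858) + 3812 = 3272479/858 + I*√19/858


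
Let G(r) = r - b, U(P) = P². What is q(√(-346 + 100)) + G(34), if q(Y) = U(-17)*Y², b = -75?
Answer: -70985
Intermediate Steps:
q(Y) = 289*Y² (q(Y) = (-17)²*Y² = 289*Y²)
G(r) = 75 + r (G(r) = r - 1*(-75) = r + 75 = 75 + r)
q(√(-346 + 100)) + G(34) = 289*(√(-346 + 100))² + (75 + 34) = 289*(√(-246))² + 109 = 289*(I*√246)² + 109 = 289*(-246) + 109 = -71094 + 109 = -70985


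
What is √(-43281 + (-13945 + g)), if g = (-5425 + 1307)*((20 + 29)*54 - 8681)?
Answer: 2*√6198726 ≈ 4979.4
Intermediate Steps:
g = 24852130 (g = -4118*(49*54 - 8681) = -4118*(2646 - 8681) = -4118*(-6035) = 24852130)
√(-43281 + (-13945 + g)) = √(-43281 + (-13945 + 24852130)) = √(-43281 + 24838185) = √24794904 = 2*√6198726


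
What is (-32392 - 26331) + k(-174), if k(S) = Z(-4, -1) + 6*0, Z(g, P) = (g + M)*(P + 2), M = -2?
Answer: -58729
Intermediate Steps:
Z(g, P) = (-2 + g)*(2 + P) (Z(g, P) = (g - 2)*(P + 2) = (-2 + g)*(2 + P))
k(S) = -6 (k(S) = (-4 - 2*(-1) + 2*(-4) - 1*(-4)) + 6*0 = (-4 + 2 - 8 + 4) + 0 = -6 + 0 = -6)
(-32392 - 26331) + k(-174) = (-32392 - 26331) - 6 = -58723 - 6 = -58729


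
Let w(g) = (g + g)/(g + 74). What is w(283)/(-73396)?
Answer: -283/13101186 ≈ -2.1601e-5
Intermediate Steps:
w(g) = 2*g/(74 + g) (w(g) = (2*g)/(74 + g) = 2*g/(74 + g))
w(283)/(-73396) = (2*283/(74 + 283))/(-73396) = (2*283/357)*(-1/73396) = (2*283*(1/357))*(-1/73396) = (566/357)*(-1/73396) = -283/13101186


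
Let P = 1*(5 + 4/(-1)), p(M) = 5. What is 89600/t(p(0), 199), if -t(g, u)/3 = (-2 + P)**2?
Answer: -89600/3 ≈ -29867.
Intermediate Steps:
P = 1 (P = 1*(5 + 4*(-1)) = 1*(5 - 4) = 1*1 = 1)
t(g, u) = -3 (t(g, u) = -3*(-2 + 1)**2 = -3*(-1)**2 = -3*1 = -3)
89600/t(p(0), 199) = 89600/(-3) = 89600*(-1/3) = -89600/3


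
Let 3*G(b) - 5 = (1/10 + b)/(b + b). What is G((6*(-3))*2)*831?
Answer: 1096643/720 ≈ 1523.1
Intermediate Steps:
G(b) = 5/3 + (⅒ + b)/(6*b) (G(b) = 5/3 + ((1/10 + b)/(b + b))/3 = 5/3 + ((⅒ + b)/((2*b)))/3 = 5/3 + ((⅒ + b)*(1/(2*b)))/3 = 5/3 + ((⅒ + b)/(2*b))/3 = 5/3 + (⅒ + b)/(6*b))
G((6*(-3))*2)*831 = ((1 + 110*((6*(-3))*2))/(60*(((6*(-3))*2))))*831 = ((1 + 110*(-18*2))/(60*((-18*2))))*831 = ((1/60)*(1 + 110*(-36))/(-36))*831 = ((1/60)*(-1/36)*(1 - 3960))*831 = ((1/60)*(-1/36)*(-3959))*831 = (3959/2160)*831 = 1096643/720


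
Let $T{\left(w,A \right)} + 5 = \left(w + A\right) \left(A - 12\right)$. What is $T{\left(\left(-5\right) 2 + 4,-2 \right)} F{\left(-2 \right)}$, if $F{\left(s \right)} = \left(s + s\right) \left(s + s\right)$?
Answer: $1712$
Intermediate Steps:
$T{\left(w,A \right)} = -5 + \left(-12 + A\right) \left(A + w\right)$ ($T{\left(w,A \right)} = -5 + \left(w + A\right) \left(A - 12\right) = -5 + \left(A + w\right) \left(-12 + A\right) = -5 + \left(-12 + A\right) \left(A + w\right)$)
$F{\left(s \right)} = 4 s^{2}$ ($F{\left(s \right)} = 2 s 2 s = 4 s^{2}$)
$T{\left(\left(-5\right) 2 + 4,-2 \right)} F{\left(-2 \right)} = \left(-5 + \left(-2\right)^{2} - -24 - 12 \left(\left(-5\right) 2 + 4\right) - 2 \left(\left(-5\right) 2 + 4\right)\right) 4 \left(-2\right)^{2} = \left(-5 + 4 + 24 - 12 \left(-10 + 4\right) - 2 \left(-10 + 4\right)\right) 4 \cdot 4 = \left(-5 + 4 + 24 - -72 - -12\right) 16 = \left(-5 + 4 + 24 + 72 + 12\right) 16 = 107 \cdot 16 = 1712$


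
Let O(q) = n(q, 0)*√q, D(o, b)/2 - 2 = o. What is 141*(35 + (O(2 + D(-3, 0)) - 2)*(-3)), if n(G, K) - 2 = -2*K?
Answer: 5781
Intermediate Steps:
n(G, K) = 2 - 2*K
D(o, b) = 4 + 2*o
O(q) = 2*√q (O(q) = (2 - 2*0)*√q = (2 + 0)*√q = 2*√q)
141*(35 + (O(2 + D(-3, 0)) - 2)*(-3)) = 141*(35 + (2*√(2 + (4 + 2*(-3))) - 2)*(-3)) = 141*(35 + (2*√(2 + (4 - 6)) - 2)*(-3)) = 141*(35 + (2*√(2 - 2) - 2)*(-3)) = 141*(35 + (2*√0 - 2)*(-3)) = 141*(35 + (2*0 - 2)*(-3)) = 141*(35 + (0 - 2)*(-3)) = 141*(35 - 2*(-3)) = 141*(35 + 6) = 141*41 = 5781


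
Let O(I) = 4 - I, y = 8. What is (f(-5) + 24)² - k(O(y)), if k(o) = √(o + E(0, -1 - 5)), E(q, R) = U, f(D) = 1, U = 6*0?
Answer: 625 - 2*I ≈ 625.0 - 2.0*I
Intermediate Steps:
U = 0
E(q, R) = 0
k(o) = √o (k(o) = √(o + 0) = √o)
(f(-5) + 24)² - k(O(y)) = (1 + 24)² - √(4 - 1*8) = 25² - √(4 - 8) = 625 - √(-4) = 625 - 2*I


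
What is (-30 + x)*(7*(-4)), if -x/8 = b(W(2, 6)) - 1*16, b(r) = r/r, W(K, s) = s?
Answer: -2520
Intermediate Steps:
b(r) = 1
x = 120 (x = -8*(1 - 1*16) = -8*(1 - 16) = -8*(-15) = 120)
(-30 + x)*(7*(-4)) = (-30 + 120)*(7*(-4)) = 90*(-28) = -2520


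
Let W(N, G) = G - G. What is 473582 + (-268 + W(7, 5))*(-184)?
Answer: 522894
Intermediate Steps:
W(N, G) = 0
473582 + (-268 + W(7, 5))*(-184) = 473582 + (-268 + 0)*(-184) = 473582 - 268*(-184) = 473582 + 49312 = 522894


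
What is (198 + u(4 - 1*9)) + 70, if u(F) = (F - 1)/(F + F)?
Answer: 1343/5 ≈ 268.60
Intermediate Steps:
u(F) = (-1 + F)/(2*F) (u(F) = (-1 + F)/((2*F)) = (-1 + F)*(1/(2*F)) = (-1 + F)/(2*F))
(198 + u(4 - 1*9)) + 70 = (198 + (-1 + (4 - 1*9))/(2*(4 - 1*9))) + 70 = (198 + (-1 + (4 - 9))/(2*(4 - 9))) + 70 = (198 + (½)*(-1 - 5)/(-5)) + 70 = (198 + (½)*(-⅕)*(-6)) + 70 = (198 + ⅗) + 70 = 993/5 + 70 = 1343/5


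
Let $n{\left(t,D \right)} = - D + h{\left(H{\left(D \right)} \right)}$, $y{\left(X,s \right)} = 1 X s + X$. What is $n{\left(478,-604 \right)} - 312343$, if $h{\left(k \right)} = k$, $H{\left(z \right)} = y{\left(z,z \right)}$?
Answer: $52473$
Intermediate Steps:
$y{\left(X,s \right)} = X + X s$ ($y{\left(X,s \right)} = X s + X = X + X s$)
$H{\left(z \right)} = z \left(1 + z\right)$
$n{\left(t,D \right)} = - D + D \left(1 + D\right)$
$n{\left(478,-604 \right)} - 312343 = \left(-604\right)^{2} - 312343 = 364816 - 312343 = 52473$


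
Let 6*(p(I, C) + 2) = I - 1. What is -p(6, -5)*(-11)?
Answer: -77/6 ≈ -12.833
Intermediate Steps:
p(I, C) = -13/6 + I/6 (p(I, C) = -2 + (I - 1)/6 = -2 + (-1 + I)/6 = -2 + (-⅙ + I/6) = -13/6 + I/6)
-p(6, -5)*(-11) = -(-13/6 + (⅙)*6)*(-11) = -(-13/6 + 1)*(-11) = -1*(-7/6)*(-11) = (7/6)*(-11) = -77/6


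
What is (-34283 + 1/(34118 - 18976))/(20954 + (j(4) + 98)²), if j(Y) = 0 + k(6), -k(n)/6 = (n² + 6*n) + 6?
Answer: -519113185/2390225268 ≈ -0.21718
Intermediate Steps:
k(n) = -36 - 36*n - 6*n² (k(n) = -6*((n² + 6*n) + 6) = -6*(6 + n² + 6*n) = -36 - 36*n - 6*n²)
j(Y) = -468 (j(Y) = 0 + (-36 - 36*6 - 6*6²) = 0 + (-36 - 216 - 6*36) = 0 + (-36 - 216 - 216) = 0 - 468 = -468)
(-34283 + 1/(34118 - 18976))/(20954 + (j(4) + 98)²) = (-34283 + 1/(34118 - 18976))/(20954 + (-468 + 98)²) = (-34283 + 1/15142)/(20954 + (-370)²) = (-34283 + 1/15142)/(20954 + 136900) = -519113185/15142/157854 = -519113185/15142*1/157854 = -519113185/2390225268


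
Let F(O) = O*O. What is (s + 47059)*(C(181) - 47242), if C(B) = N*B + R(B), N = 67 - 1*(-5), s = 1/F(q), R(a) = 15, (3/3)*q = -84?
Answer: -1622055969925/1008 ≈ -1.6092e+9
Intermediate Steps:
q = -84
F(O) = O²
s = 1/7056 (s = 1/((-84)²) = 1/7056 ≈ 0.00014172)
N = 72 (N = 67 + 5 = 72)
C(B) = 15 + 72*B (C(B) = 72*B + 15 = 15 + 72*B)
(s + 47059)*(C(181) - 47242) = (1/7056 + 47059)*((15 + 72*181) - 47242) = 332048305*((15 + 13032) - 47242)/7056 = 332048305*(13047 - 47242)/7056 = (332048305/7056)*(-34195) = -1622055969925/1008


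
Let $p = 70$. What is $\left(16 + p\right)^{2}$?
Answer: $7396$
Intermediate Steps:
$\left(16 + p\right)^{2} = \left(16 + 70\right)^{2} = 86^{2} = 7396$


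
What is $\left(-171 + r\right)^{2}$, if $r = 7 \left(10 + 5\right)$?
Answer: $4356$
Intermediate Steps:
$r = 105$ ($r = 7 \cdot 15 = 105$)
$\left(-171 + r\right)^{2} = \left(-171 + 105\right)^{2} = \left(-66\right)^{2} = 4356$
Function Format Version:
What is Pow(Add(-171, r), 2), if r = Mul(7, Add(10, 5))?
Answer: 4356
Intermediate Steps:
r = 105 (r = Mul(7, 15) = 105)
Pow(Add(-171, r), 2) = Pow(Add(-171, 105), 2) = Pow(-66, 2) = 4356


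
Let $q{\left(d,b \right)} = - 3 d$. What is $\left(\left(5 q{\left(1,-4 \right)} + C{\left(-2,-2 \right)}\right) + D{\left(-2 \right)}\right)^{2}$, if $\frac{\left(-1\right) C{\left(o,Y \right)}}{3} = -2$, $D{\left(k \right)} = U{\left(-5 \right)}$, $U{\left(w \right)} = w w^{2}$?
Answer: $17956$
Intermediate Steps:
$U{\left(w \right)} = w^{3}$
$D{\left(k \right)} = -125$ ($D{\left(k \right)} = \left(-5\right)^{3} = -125$)
$C{\left(o,Y \right)} = 6$ ($C{\left(o,Y \right)} = \left(-3\right) \left(-2\right) = 6$)
$\left(\left(5 q{\left(1,-4 \right)} + C{\left(-2,-2 \right)}\right) + D{\left(-2 \right)}\right)^{2} = \left(\left(5 \left(\left(-3\right) 1\right) + 6\right) - 125\right)^{2} = \left(\left(5 \left(-3\right) + 6\right) - 125\right)^{2} = \left(\left(-15 + 6\right) - 125\right)^{2} = \left(-9 - 125\right)^{2} = \left(-134\right)^{2} = 17956$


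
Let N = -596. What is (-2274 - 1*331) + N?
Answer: -3201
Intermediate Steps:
(-2274 - 1*331) + N = (-2274 - 1*331) - 596 = (-2274 - 331) - 596 = -2605 - 596 = -3201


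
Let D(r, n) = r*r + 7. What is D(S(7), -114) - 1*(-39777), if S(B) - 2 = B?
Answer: 39865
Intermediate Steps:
S(B) = 2 + B
D(r, n) = 7 + r² (D(r, n) = r² + 7 = 7 + r²)
D(S(7), -114) - 1*(-39777) = (7 + (2 + 7)²) - 1*(-39777) = (7 + 9²) + 39777 = (7 + 81) + 39777 = 88 + 39777 = 39865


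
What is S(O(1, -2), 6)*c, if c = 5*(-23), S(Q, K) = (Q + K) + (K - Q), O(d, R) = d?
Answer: -1380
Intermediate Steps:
S(Q, K) = 2*K (S(Q, K) = (K + Q) + (K - Q) = 2*K)
c = -115
S(O(1, -2), 6)*c = (2*6)*(-115) = 12*(-115) = -1380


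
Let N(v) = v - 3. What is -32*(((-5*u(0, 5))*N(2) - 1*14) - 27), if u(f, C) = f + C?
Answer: 512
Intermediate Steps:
u(f, C) = C + f
N(v) = -3 + v
-32*(((-5*u(0, 5))*N(2) - 1*14) - 27) = -32*(((-5*(5 + 0))*(-3 + 2) - 1*14) - 27) = -32*((-5*5*(-1) - 14) - 27) = -32*((-25*(-1) - 14) - 27) = -32*((25 - 14) - 27) = -32*(11 - 27) = -32*(-16) = 512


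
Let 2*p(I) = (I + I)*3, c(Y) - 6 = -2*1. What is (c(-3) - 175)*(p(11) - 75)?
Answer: 7182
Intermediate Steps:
c(Y) = 4 (c(Y) = 6 - 2*1 = 6 - 2 = 4)
p(I) = 3*I (p(I) = ((I + I)*3)/2 = ((2*I)*3)/2 = (6*I)/2 = 3*I)
(c(-3) - 175)*(p(11) - 75) = (4 - 175)*(3*11 - 75) = -171*(33 - 75) = -171*(-42) = 7182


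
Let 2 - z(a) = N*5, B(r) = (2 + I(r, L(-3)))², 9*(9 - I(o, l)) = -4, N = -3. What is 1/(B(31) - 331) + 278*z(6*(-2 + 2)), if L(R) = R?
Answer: 76570571/16202 ≈ 4726.0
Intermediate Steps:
I(o, l) = 85/9 (I(o, l) = 9 - ⅑*(-4) = 9 + 4/9 = 85/9)
B(r) = 10609/81 (B(r) = (2 + 85/9)² = (103/9)² = 10609/81)
z(a) = 17 (z(a) = 2 - (-3)*5 = 2 - 1*(-15) = 2 + 15 = 17)
1/(B(31) - 331) + 278*z(6*(-2 + 2)) = 1/(10609/81 - 331) + 278*17 = 1/(-16202/81) + 4726 = -81/16202 + 4726 = 76570571/16202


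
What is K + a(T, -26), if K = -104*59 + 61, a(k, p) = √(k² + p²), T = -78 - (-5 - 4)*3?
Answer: -6075 + √3277 ≈ -6017.8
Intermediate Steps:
T = -51 (T = -78 - (-9)*3 = -78 - 1*(-27) = -78 + 27 = -51)
K = -6075 (K = -6136 + 61 = -6075)
K + a(T, -26) = -6075 + √((-51)² + (-26)²) = -6075 + √(2601 + 676) = -6075 + √3277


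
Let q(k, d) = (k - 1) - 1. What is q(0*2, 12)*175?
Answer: -350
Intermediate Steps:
q(k, d) = -2 + k (q(k, d) = (-1 + k) - 1 = -2 + k)
q(0*2, 12)*175 = (-2 + 0*2)*175 = (-2 + 0)*175 = -2*175 = -350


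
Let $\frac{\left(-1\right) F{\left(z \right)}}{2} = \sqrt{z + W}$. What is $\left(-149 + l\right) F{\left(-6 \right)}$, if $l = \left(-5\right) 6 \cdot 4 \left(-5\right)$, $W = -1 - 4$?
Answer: $- 902 i \sqrt{11} \approx - 2991.6 i$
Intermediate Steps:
$W = -5$
$l = 600$ ($l = \left(-30\right) \left(-20\right) = 600$)
$F{\left(z \right)} = - 2 \sqrt{-5 + z}$ ($F{\left(z \right)} = - 2 \sqrt{z - 5} = - 2 \sqrt{-5 + z}$)
$\left(-149 + l\right) F{\left(-6 \right)} = \left(-149 + 600\right) \left(- 2 \sqrt{-5 - 6}\right) = 451 \left(- 2 \sqrt{-11}\right) = 451 \left(- 2 i \sqrt{11}\right) = - 902 i \sqrt{11}$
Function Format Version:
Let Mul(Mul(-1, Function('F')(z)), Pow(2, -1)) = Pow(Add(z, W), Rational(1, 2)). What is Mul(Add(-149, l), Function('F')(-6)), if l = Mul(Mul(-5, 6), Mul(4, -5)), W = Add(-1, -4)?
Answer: Mul(-902, I, Pow(11, Rational(1, 2))) ≈ Mul(-2991.6, I)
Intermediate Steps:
W = -5
l = 600 (l = Mul(-30, -20) = 600)
Function('F')(z) = Mul(-2, Pow(Add(-5, z), Rational(1, 2))) (Function('F')(z) = Mul(-2, Pow(Add(z, -5), Rational(1, 2))) = Mul(-2, Pow(Add(-5, z), Rational(1, 2))))
Mul(Add(-149, l), Function('F')(-6)) = Mul(Add(-149, 600), Mul(-2, Pow(Add(-5, -6), Rational(1, 2)))) = Mul(451, Mul(-2, Pow(-11, Rational(1, 2)))) = Mul(451, Mul(-2, Mul(I, Pow(11, Rational(1, 2))))) = Mul(451, Mul(-2, I, Pow(11, Rational(1, 2)))) = Mul(-902, I, Pow(11, Rational(1, 2)))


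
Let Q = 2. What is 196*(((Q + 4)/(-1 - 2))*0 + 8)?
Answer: 1568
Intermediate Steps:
196*(((Q + 4)/(-1 - 2))*0 + 8) = 196*(((2 + 4)/(-1 - 2))*0 + 8) = 196*((6/(-3))*0 + 8) = 196*((6*(-⅓))*0 + 8) = 196*(-2*0 + 8) = 196*(0 + 8) = 196*8 = 1568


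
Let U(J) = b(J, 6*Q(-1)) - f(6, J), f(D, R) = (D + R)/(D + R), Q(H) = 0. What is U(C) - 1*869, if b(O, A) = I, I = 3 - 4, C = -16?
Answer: -871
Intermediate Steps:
f(D, R) = 1
I = -1
b(O, A) = -1
U(J) = -2 (U(J) = -1 - 1*1 = -1 - 1 = -2)
U(C) - 1*869 = -2 - 1*869 = -2 - 869 = -871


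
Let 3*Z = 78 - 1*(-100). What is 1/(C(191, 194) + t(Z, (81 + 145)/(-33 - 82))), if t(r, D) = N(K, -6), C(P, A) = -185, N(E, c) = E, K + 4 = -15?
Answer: -1/204 ≈ -0.0049020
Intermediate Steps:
K = -19 (K = -4 - 15 = -19)
Z = 178/3 (Z = (78 - 1*(-100))/3 = (78 + 100)/3 = (1/3)*178 = 178/3 ≈ 59.333)
t(r, D) = -19
1/(C(191, 194) + t(Z, (81 + 145)/(-33 - 82))) = 1/(-185 - 19) = 1/(-204) = -1/204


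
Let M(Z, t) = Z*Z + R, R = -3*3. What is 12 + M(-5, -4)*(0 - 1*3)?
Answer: -36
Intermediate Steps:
R = -9
M(Z, t) = -9 + Z² (M(Z, t) = Z*Z - 9 = Z² - 9 = -9 + Z²)
12 + M(-5, -4)*(0 - 1*3) = 12 + (-9 + (-5)²)*(0 - 1*3) = 12 + (-9 + 25)*(0 - 3) = 12 + 16*(-3) = 12 - 48 = -36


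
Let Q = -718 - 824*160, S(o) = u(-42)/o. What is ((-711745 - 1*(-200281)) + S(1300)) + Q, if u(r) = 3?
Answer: -837228597/1300 ≈ -6.4402e+5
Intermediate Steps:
S(o) = 3/o
Q = -132558 (Q = -718 - 131840 = -132558)
((-711745 - 1*(-200281)) + S(1300)) + Q = ((-711745 - 1*(-200281)) + 3/1300) - 132558 = ((-711745 + 200281) + 3*(1/1300)) - 132558 = (-511464 + 3/1300) - 132558 = -664903197/1300 - 132558 = -837228597/1300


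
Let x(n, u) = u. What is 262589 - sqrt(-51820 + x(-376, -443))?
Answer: 262589 - 3*I*sqrt(5807) ≈ 2.6259e+5 - 228.61*I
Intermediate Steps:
262589 - sqrt(-51820 + x(-376, -443)) = 262589 - sqrt(-51820 - 443) = 262589 - sqrt(-52263) = 262589 - 3*I*sqrt(5807)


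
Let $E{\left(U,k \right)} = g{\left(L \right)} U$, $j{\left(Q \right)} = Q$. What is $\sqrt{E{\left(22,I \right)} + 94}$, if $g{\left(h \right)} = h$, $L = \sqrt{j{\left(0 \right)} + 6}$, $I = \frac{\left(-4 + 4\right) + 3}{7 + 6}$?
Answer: $\sqrt{94 + 22 \sqrt{6}} \approx 12.161$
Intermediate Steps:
$I = \frac{3}{13}$ ($I = \frac{0 + 3}{13} = 3 \cdot \frac{1}{13} = \frac{3}{13} \approx 0.23077$)
$L = \sqrt{6}$ ($L = \sqrt{0 + 6} = \sqrt{6} \approx 2.4495$)
$E{\left(U,k \right)} = U \sqrt{6}$ ($E{\left(U,k \right)} = \sqrt{6} U = U \sqrt{6}$)
$\sqrt{E{\left(22,I \right)} + 94} = \sqrt{22 \sqrt{6} + 94} = \sqrt{94 + 22 \sqrt{6}}$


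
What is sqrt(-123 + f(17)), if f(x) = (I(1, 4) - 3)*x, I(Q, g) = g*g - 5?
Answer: sqrt(13) ≈ 3.6056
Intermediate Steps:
I(Q, g) = -5 + g**2 (I(Q, g) = g**2 - 5 = -5 + g**2)
f(x) = 8*x (f(x) = ((-5 + 4**2) - 3)*x = ((-5 + 16) - 3)*x = (11 - 3)*x = 8*x)
sqrt(-123 + f(17)) = sqrt(-123 + 8*17) = sqrt(-123 + 136) = sqrt(13)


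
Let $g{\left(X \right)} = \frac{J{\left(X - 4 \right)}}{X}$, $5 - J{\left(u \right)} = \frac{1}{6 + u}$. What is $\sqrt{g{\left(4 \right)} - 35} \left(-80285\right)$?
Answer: $- \frac{80285 i \sqrt{4866}}{12} \approx - 4.667 \cdot 10^{5} i$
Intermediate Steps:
$J{\left(u \right)} = 5 - \frac{1}{6 + u}$
$g{\left(X \right)} = \frac{9 + 5 X}{X \left(2 + X\right)}$ ($g{\left(X \right)} = \frac{\frac{1}{6 + \left(X - 4\right)} \left(29 + 5 \left(X - 4\right)\right)}{X} = \frac{\frac{1}{6 + \left(-4 + X\right)} \left(29 + 5 \left(-4 + X\right)\right)}{X} = \frac{\frac{1}{2 + X} \left(29 + \left(-20 + 5 X\right)\right)}{X} = \frac{\frac{1}{2 + X} \left(9 + 5 X\right)}{X} = \frac{9 + 5 X}{X \left(2 + X\right)}$)
$\sqrt{g{\left(4 \right)} - 35} \left(-80285\right) = \sqrt{\frac{9 + 5 \cdot 4}{4 \left(2 + 4\right)} - 35} \left(-80285\right) = \sqrt{\frac{9 + 20}{4 \cdot 6} - 35} \left(-80285\right) = \sqrt{\frac{1}{4} \cdot \frac{1}{6} \cdot 29 - 35} \left(-80285\right) = \sqrt{\frac{29}{24} - 35} \left(-80285\right) = \sqrt{- \frac{811}{24}} \left(-80285\right) = \frac{i \sqrt{4866}}{12} \left(-80285\right) = - \frac{80285 i \sqrt{4866}}{12}$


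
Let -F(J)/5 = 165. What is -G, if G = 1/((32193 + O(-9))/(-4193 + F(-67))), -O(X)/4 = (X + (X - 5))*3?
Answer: 5018/32469 ≈ 0.15455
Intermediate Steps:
F(J) = -825 (F(J) = -5*165 = -825)
O(X) = 60 - 24*X (O(X) = -4*(X + (X - 5))*3 = -4*(X + (-5 + X))*3 = -4*(-5 + 2*X)*3 = -4*(-15 + 6*X) = 60 - 24*X)
G = -5018/32469 (G = 1/((32193 + (60 - 24*(-9)))/(-4193 - 825)) = 1/((32193 + (60 + 216))/(-5018)) = 1/((32193 + 276)*(-1/5018)) = 1/(32469*(-1/5018)) = 1/(-32469/5018) = -5018/32469 ≈ -0.15455)
-G = -1*(-5018/32469) = 5018/32469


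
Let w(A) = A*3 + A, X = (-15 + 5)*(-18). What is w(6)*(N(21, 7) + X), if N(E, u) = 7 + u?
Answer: 4656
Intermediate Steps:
X = 180 (X = -10*(-18) = 180)
w(A) = 4*A (w(A) = 3*A + A = 4*A)
w(6)*(N(21, 7) + X) = (4*6)*((7 + 7) + 180) = 24*(14 + 180) = 24*194 = 4656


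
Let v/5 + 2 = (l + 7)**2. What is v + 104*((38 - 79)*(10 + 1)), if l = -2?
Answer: -46789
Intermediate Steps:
v = 115 (v = -10 + 5*(-2 + 7)**2 = -10 + 5*5**2 = -10 + 5*25 = -10 + 125 = 115)
v + 104*((38 - 79)*(10 + 1)) = 115 + 104*((38 - 79)*(10 + 1)) = 115 + 104*(-41*11) = 115 + 104*(-451) = 115 - 46904 = -46789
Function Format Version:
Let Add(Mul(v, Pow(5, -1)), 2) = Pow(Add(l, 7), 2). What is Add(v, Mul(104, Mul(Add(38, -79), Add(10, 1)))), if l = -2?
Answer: -46789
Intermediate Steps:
v = 115 (v = Add(-10, Mul(5, Pow(Add(-2, 7), 2))) = Add(-10, Mul(5, Pow(5, 2))) = Add(-10, Mul(5, 25)) = Add(-10, 125) = 115)
Add(v, Mul(104, Mul(Add(38, -79), Add(10, 1)))) = Add(115, Mul(104, Mul(Add(38, -79), Add(10, 1)))) = Add(115, Mul(104, Mul(-41, 11))) = Add(115, Mul(104, -451)) = Add(115, -46904) = -46789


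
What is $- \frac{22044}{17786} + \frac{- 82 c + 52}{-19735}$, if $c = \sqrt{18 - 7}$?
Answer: $- \frac{217981606}{175503355} + \frac{82 \sqrt{11}}{19735} \approx -1.2283$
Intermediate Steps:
$c = \sqrt{11}$ ($c = \sqrt{18 + \left(-10 + 3\right)} = \sqrt{18 - 7} = \sqrt{11} \approx 3.3166$)
$- \frac{22044}{17786} + \frac{- 82 c + 52}{-19735} = - \frac{22044}{17786} + \frac{- 82 \sqrt{11} + 52}{-19735} = \left(-22044\right) \frac{1}{17786} + \left(52 - 82 \sqrt{11}\right) \left(- \frac{1}{19735}\right) = - \frac{11022}{8893} - \left(\frac{52}{19735} - \frac{82 \sqrt{11}}{19735}\right) = - \frac{217981606}{175503355} + \frac{82 \sqrt{11}}{19735}$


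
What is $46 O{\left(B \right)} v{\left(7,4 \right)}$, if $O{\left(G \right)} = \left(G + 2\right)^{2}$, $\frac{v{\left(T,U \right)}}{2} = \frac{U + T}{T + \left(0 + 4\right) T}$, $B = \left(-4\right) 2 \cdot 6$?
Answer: $\frac{2141392}{35} \approx 61183.0$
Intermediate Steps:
$B = -48$ ($B = \left(-8\right) 6 = -48$)
$v{\left(T,U \right)} = \frac{2 \left(T + U\right)}{5 T}$ ($v{\left(T,U \right)} = 2 \frac{U + T}{T + \left(0 + 4\right) T} = 2 \frac{T + U}{T + 4 T} = 2 \frac{T + U}{5 T} = \frac{2 \left(T + U\right)}{5 T}$)
$O{\left(G \right)} = \left(2 + G\right)^{2}$
$46 O{\left(B \right)} v{\left(7,4 \right)} = 46 \left(2 - 48\right)^{2} \frac{2 \left(7 + 4\right)}{5 \cdot 7} = 46 \left(-46\right)^{2} \cdot \frac{2}{5} \cdot \frac{1}{7} \cdot 11 = 46 \cdot 2116 \cdot \frac{22}{35} = 97336 \cdot \frac{22}{35} = \frac{2141392}{35}$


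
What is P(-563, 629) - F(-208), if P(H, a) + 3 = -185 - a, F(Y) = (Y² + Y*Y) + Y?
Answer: -87137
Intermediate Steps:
F(Y) = Y + 2*Y² (F(Y) = (Y² + Y²) + Y = 2*Y² + Y = Y + 2*Y²)
P(H, a) = -188 - a (P(H, a) = -3 + (-185 - a) = -188 - a)
P(-563, 629) - F(-208) = (-188 - 1*629) - (-208)*(1 + 2*(-208)) = (-188 - 629) - (-208)*(1 - 416) = -817 - (-208)*(-415) = -817 - 1*86320 = -817 - 86320 = -87137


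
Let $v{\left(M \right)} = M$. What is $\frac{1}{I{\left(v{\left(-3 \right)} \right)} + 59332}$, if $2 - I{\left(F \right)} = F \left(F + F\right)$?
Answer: $\frac{1}{59316} \approx 1.6859 \cdot 10^{-5}$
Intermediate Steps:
$I{\left(F \right)} = 2 - 2 F^{2}$ ($I{\left(F \right)} = 2 - F \left(F + F\right) = 2 - F 2 F = 2 - 2 F^{2}$)
$\frac{1}{I{\left(v{\left(-3 \right)} \right)} + 59332} = \frac{1}{\left(2 - 2 \left(-3\right)^{2}\right) + 59332} = \frac{1}{\left(2 - 18\right) + 59332} = \frac{1}{-16 + 59332} = \frac{1}{59316}$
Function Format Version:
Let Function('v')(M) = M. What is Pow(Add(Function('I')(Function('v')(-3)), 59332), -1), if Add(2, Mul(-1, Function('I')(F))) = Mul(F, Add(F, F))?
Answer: Rational(1, 59316) ≈ 1.6859e-5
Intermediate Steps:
Function('I')(F) = Add(2, Mul(-2, Pow(F, 2))) (Function('I')(F) = Add(2, Mul(-1, Mul(F, Add(F, F)))) = Add(2, Mul(-1, Mul(F, Mul(2, F)))) = Add(2, Mul(-1, Mul(2, Pow(F, 2)))) = Add(2, Mul(-2, Pow(F, 2))))
Pow(Add(Function('I')(Function('v')(-3)), 59332), -1) = Pow(Add(Add(2, Mul(-2, Pow(-3, 2))), 59332), -1) = Pow(Add(Add(2, Mul(-2, 9)), 59332), -1) = Pow(Add(Add(2, -18), 59332), -1) = Pow(Add(-16, 59332), -1) = Pow(59316, -1) = Rational(1, 59316)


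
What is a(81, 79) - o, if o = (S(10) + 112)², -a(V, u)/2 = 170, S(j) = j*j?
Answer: -45284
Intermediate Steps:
S(j) = j²
a(V, u) = -340 (a(V, u) = -2*170 = -340)
o = 44944 (o = (10² + 112)² = (100 + 112)² = 212² = 44944)
a(81, 79) - o = -340 - 1*44944 = -340 - 44944 = -45284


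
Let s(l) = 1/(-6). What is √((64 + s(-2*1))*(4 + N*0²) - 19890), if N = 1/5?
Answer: 2*I*√44178/3 ≈ 140.12*I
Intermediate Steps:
s(l) = -⅙
N = ⅕ ≈ 0.20000
√((64 + s(-2*1))*(4 + N*0²) - 19890) = √((64 - ⅙)*(4 + (⅕)*0²) - 19890) = √(383*(4 + (⅕)*0)/6 - 19890) = √(383*(4 + 0)/6 - 19890) = √((383/6)*4 - 19890) = √(766/3 - 19890) = √(-58904/3) = 2*I*√44178/3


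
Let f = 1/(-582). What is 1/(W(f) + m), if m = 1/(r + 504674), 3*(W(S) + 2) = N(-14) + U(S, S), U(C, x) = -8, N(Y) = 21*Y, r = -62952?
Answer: -1325166/136050373 ≈ -0.0097403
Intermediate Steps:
f = -1/582 ≈ -0.0017182
W(S) = -308/3 (W(S) = -2 + (21*(-14) - 8)/3 = -2 + (-294 - 8)/3 = -2 + (⅓)*(-302) = -2 - 302/3 = -308/3)
m = 1/441722 (m = 1/(-62952 + 504674) = 1/441722 ≈ 2.2639e-6)
1/(W(f) + m) = 1/(-308/3 + 1/441722) = 1/(-136050373/1325166) = -1325166/136050373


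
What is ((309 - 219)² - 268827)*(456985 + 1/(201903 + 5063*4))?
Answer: -26469396828205452/222155 ≈ -1.1915e+11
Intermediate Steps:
((309 - 219)² - 268827)*(456985 + 1/(201903 + 5063*4)) = (90² - 268827)*(456985 + 1/(201903 + 20252)) = (8100 - 268827)*(456985 + 1/222155) = -260727*(456985 + 1/222155) = -260727*101521502676/222155 = -26469396828205452/222155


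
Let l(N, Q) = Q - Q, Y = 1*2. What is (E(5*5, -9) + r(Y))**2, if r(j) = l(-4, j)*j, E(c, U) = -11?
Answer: 121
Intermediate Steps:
Y = 2
l(N, Q) = 0
r(j) = 0 (r(j) = 0*j = 0)
(E(5*5, -9) + r(Y))**2 = (-11 + 0)**2 = (-11)**2 = 121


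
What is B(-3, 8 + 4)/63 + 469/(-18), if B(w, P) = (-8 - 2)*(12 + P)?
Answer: -3763/126 ≈ -29.865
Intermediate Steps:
B(w, P) = -120 - 10*P (B(w, P) = -10*(12 + P) = -120 - 10*P)
B(-3, 8 + 4)/63 + 469/(-18) = (-120 - 10*(8 + 4))/63 + 469/(-18) = (-120 - 10*12)*(1/63) + 469*(-1/18) = (-120 - 120)*(1/63) - 469/18 = -240*1/63 - 469/18 = -80/21 - 469/18 = -3763/126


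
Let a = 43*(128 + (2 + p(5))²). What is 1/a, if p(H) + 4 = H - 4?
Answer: 1/5547 ≈ 0.00018028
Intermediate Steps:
p(H) = -8 + H (p(H) = -4 + (H - 4) = -4 + (-4 + H) = -8 + H)
a = 5547 (a = 43*(128 + (2 + (-8 + 5))²) = 43*(128 + (2 - 3)²) = 43*(128 + (-1)²) = 43*(128 + 1) = 43*129 = 5547)
1/a = 1/5547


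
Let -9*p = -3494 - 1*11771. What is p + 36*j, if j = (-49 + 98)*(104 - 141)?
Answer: -572147/9 ≈ -63572.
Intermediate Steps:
j = -1813 (j = 49*(-37) = -1813)
p = 15265/9 (p = -(-3494 - 1*11771)/9 = -(-3494 - 11771)/9 = -⅑*(-15265) = 15265/9 ≈ 1696.1)
p + 36*j = 15265/9 + 36*(-1813) = 15265/9 - 65268 = -572147/9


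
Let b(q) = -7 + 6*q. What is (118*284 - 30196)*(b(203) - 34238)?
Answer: -109517532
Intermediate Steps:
(118*284 - 30196)*(b(203) - 34238) = (118*284 - 30196)*((-7 + 6*203) - 34238) = (33512 - 30196)*((-7 + 1218) - 34238) = 3316*(1211 - 34238) = 3316*(-33027) = -109517532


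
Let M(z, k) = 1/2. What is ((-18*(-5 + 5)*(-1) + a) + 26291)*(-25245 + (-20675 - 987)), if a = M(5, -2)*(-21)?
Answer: -2465478827/2 ≈ -1.2327e+9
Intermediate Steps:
M(z, k) = 1/2
a = -21/2 (a = (1/2)*(-21) = -21/2 ≈ -10.500)
((-18*(-5 + 5)*(-1) + a) + 26291)*(-25245 + (-20675 - 987)) = ((-18*(-5 + 5)*(-1) - 21/2) + 26291)*(-25245 + (-20675 - 987)) = ((-0*(-1) - 21/2) + 26291)*(-25245 - 21662) = ((-18*0 - 21/2) + 26291)*(-46907) = ((0 - 21/2) + 26291)*(-46907) = (-21/2 + 26291)*(-46907) = (52561/2)*(-46907) = -2465478827/2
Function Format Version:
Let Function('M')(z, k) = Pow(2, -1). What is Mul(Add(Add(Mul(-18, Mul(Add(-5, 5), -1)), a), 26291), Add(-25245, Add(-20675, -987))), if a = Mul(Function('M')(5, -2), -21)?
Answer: Rational(-2465478827, 2) ≈ -1.2327e+9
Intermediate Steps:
Function('M')(z, k) = Rational(1, 2)
a = Rational(-21, 2) (a = Mul(Rational(1, 2), -21) = Rational(-21, 2) ≈ -10.500)
Mul(Add(Add(Mul(-18, Mul(Add(-5, 5), -1)), a), 26291), Add(-25245, Add(-20675, -987))) = Mul(Add(Add(Mul(-18, Mul(Add(-5, 5), -1)), Rational(-21, 2)), 26291), Add(-25245, Add(-20675, -987))) = Mul(Add(Add(Mul(-18, Mul(0, -1)), Rational(-21, 2)), 26291), Add(-25245, -21662)) = Mul(Add(Add(Mul(-18, 0), Rational(-21, 2)), 26291), -46907) = Mul(Add(Add(0, Rational(-21, 2)), 26291), -46907) = Mul(Add(Rational(-21, 2), 26291), -46907) = Mul(Rational(52561, 2), -46907) = Rational(-2465478827, 2)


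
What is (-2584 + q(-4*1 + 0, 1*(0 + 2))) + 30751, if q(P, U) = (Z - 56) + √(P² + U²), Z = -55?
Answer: 28056 + 2*√5 ≈ 28060.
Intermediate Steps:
q(P, U) = -111 + √(P² + U²) (q(P, U) = (-55 - 56) + √(P² + U²) = -111 + √(P² + U²))
(-2584 + q(-4*1 + 0, 1*(0 + 2))) + 30751 = (-2584 + (-111 + √((-4*1 + 0)² + (1*(0 + 2))²))) + 30751 = (-2584 + (-111 + √((-4 + 0)² + (1*2)²))) + 30751 = (-2584 + (-111 + √((-4)² + 2²))) + 30751 = (-2584 + (-111 + √(16 + 4))) + 30751 = (-2584 + (-111 + √20)) + 30751 = (-2584 + (-111 + 2*√5)) + 30751 = (-2695 + 2*√5) + 30751 = 28056 + 2*√5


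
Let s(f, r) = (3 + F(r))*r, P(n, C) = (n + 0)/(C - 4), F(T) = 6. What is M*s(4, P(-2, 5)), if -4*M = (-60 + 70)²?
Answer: 450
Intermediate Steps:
P(n, C) = n/(-4 + C)
s(f, r) = 9*r (s(f, r) = (3 + 6)*r = 9*r)
M = -25 (M = -(-60 + 70)²/4 = -¼*10² = -¼*100 = -25)
M*s(4, P(-2, 5)) = -225*(-2/(-4 + 5)) = -225*(-2/1) = -225*(-2*1) = -225*(-2) = -25*(-18) = 450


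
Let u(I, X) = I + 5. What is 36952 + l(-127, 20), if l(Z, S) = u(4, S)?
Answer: 36961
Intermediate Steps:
u(I, X) = 5 + I
l(Z, S) = 9 (l(Z, S) = 5 + 4 = 9)
36952 + l(-127, 20) = 36952 + 9 = 36961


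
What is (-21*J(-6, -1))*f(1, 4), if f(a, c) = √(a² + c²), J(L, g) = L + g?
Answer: 147*√17 ≈ 606.10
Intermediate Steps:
(-21*J(-6, -1))*f(1, 4) = (-21*(-6 - 1))*√(1² + 4²) = (-21*(-7))*√(1 + 16) = 147*√17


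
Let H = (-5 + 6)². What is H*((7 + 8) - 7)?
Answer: 8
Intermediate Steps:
H = 1 (H = 1² = 1)
H*((7 + 8) - 7) = 1*((7 + 8) - 7) = 1*(15 - 7) = 1*8 = 8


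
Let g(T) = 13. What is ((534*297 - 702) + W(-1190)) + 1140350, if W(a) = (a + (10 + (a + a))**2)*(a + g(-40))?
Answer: -6608392424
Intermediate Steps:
W(a) = (13 + a)*(a + (10 + 2*a)**2) (W(a) = (a + (10 + (a + a))**2)*(a + 13) = (a + (10 + 2*a)**2)*(13 + a) = (13 + a)*(a + (10 + 2*a)**2))
((534*297 - 702) + W(-1190)) + 1140350 = ((534*297 - 702) + (1300 + 4*(-1190)**3 + 93*(-1190)**2 + 633*(-1190))) + 1140350 = ((158598 - 702) + (1300 + 4*(-1685159000) + 93*1416100 - 753270)) + 1140350 = (157896 + (1300 - 6740636000 + 131697300 - 753270)) + 1140350 = (157896 - 6609690670) + 1140350 = -6609532774 + 1140350 = -6608392424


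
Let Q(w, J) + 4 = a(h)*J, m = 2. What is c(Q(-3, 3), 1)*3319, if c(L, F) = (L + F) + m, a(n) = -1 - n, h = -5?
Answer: 36509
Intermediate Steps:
Q(w, J) = -4 + 4*J (Q(w, J) = -4 + (-1 - 1*(-5))*J = -4 + (-1 + 5)*J = -4 + 4*J)
c(L, F) = 2 + F + L (c(L, F) = (L + F) + 2 = (F + L) + 2 = 2 + F + L)
c(Q(-3, 3), 1)*3319 = (2 + 1 + (-4 + 4*3))*3319 = (2 + 1 + (-4 + 12))*3319 = (2 + 1 + 8)*3319 = 11*3319 = 36509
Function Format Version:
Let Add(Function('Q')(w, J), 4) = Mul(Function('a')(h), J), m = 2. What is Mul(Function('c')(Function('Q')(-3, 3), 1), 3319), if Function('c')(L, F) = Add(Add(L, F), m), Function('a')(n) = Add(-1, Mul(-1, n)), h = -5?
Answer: 36509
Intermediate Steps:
Function('Q')(w, J) = Add(-4, Mul(4, J)) (Function('Q')(w, J) = Add(-4, Mul(Add(-1, Mul(-1, -5)), J)) = Add(-4, Mul(Add(-1, 5), J)) = Add(-4, Mul(4, J)))
Function('c')(L, F) = Add(2, F, L) (Function('c')(L, F) = Add(Add(L, F), 2) = Add(Add(F, L), 2) = Add(2, F, L))
Mul(Function('c')(Function('Q')(-3, 3), 1), 3319) = Mul(Add(2, 1, Add(-4, Mul(4, 3))), 3319) = Mul(Add(2, 1, Add(-4, 12)), 3319) = Mul(Add(2, 1, 8), 3319) = Mul(11, 3319) = 36509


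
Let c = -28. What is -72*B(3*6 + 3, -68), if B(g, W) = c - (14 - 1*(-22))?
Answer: 4608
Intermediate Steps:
B(g, W) = -64 (B(g, W) = -28 - (14 - 1*(-22)) = -28 - (14 + 22) = -28 - 1*36 = -28 - 36 = -64)
-72*B(3*6 + 3, -68) = -72*(-64) = 4608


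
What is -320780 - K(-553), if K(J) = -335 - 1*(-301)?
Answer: -320746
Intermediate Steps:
K(J) = -34 (K(J) = -335 + 301 = -34)
-320780 - K(-553) = -320780 - 1*(-34) = -320780 + 34 = -320746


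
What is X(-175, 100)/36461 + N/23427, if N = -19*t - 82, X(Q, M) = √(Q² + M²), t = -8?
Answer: 70/23427 + 25*√65/36461 ≈ 0.0085160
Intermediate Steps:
X(Q, M) = √(M² + Q²)
N = 70 (N = -19*(-8) - 82 = 152 - 82 = 70)
X(-175, 100)/36461 + N/23427 = √(100² + (-175)²)/36461 + 70/23427 = √(10000 + 30625)*(1/36461) + 70*(1/23427) = √40625*(1/36461) + 70/23427 = (25*√65)*(1/36461) + 70/23427 = 25*√65/36461 + 70/23427 = 70/23427 + 25*√65/36461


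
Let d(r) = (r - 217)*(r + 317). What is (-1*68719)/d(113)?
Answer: 68719/44720 ≈ 1.5366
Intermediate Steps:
d(r) = (-217 + r)*(317 + r)
(-1*68719)/d(113) = (-1*68719)/(-68789 + 113² + 100*113) = -68719/(-68789 + 12769 + 11300) = -68719/(-44720) = -68719*(-1/44720) = 68719/44720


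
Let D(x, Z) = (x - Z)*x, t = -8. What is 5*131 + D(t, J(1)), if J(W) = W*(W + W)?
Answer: 735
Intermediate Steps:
J(W) = 2*W² (J(W) = W*(2*W) = 2*W²)
D(x, Z) = x*(x - Z)
5*131 + D(t, J(1)) = 5*131 - 8*(-8 - 2*1²) = 655 - 8*(-8 - 2) = 655 - 8*(-10) = 655 + 80 = 735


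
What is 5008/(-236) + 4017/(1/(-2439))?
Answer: -578051569/59 ≈ -9.7975e+6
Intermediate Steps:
5008/(-236) + 4017/(1/(-2439)) = 5008*(-1/236) + 4017/(-1/2439) = -1252/59 + 4017*(-2439) = -1252/59 - 9797463 = -578051569/59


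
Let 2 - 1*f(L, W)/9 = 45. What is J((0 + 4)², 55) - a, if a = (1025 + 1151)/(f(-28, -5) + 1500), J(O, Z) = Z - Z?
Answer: -2176/1113 ≈ -1.9551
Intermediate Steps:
f(L, W) = -387 (f(L, W) = 18 - 9*45 = 18 - 405 = -387)
J(O, Z) = 0
a = 2176/1113 (a = (1025 + 1151)/(-387 + 1500) = 2176/1113 ≈ 1.9551)
J((0 + 4)², 55) - a = 0 - 1*2176/1113 = 0 - 2176/1113 = -2176/1113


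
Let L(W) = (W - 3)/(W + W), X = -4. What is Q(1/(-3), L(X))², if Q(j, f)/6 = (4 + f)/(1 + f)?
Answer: 6084/25 ≈ 243.36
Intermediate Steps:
L(W) = (-3 + W)/(2*W) (L(W) = (-3 + W)/((2*W)) = (-3 + W)*(1/(2*W)) = (-3 + W)/(2*W))
Q(j, f) = 6*(4 + f)/(1 + f) (Q(j, f) = 6*((4 + f)/(1 + f)) = 6*(4 + f)/(1 + f))
Q(1/(-3), L(X))² = (6*(4 + (½)*(-3 - 4)/(-4))/(1 + (½)*(-3 - 4)/(-4)))² = (6*(4 + (½)*(-¼)*(-7))/(1 + (½)*(-¼)*(-7)))² = (6*(4 + 7/8)/(1 + 7/8))² = (6*(39/8)/(15/8))² = (6*(8/15)*(39/8))² = (78/5)² = 6084/25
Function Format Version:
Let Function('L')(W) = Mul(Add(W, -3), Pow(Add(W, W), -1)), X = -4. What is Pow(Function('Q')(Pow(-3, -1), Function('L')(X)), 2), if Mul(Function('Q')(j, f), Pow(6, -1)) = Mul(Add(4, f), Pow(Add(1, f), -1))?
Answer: Rational(6084, 25) ≈ 243.36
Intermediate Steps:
Function('L')(W) = Mul(Rational(1, 2), Pow(W, -1), Add(-3, W)) (Function('L')(W) = Mul(Add(-3, W), Pow(Mul(2, W), -1)) = Mul(Add(-3, W), Mul(Rational(1, 2), Pow(W, -1))) = Mul(Rational(1, 2), Pow(W, -1), Add(-3, W)))
Function('Q')(j, f) = Mul(6, Pow(Add(1, f), -1), Add(4, f)) (Function('Q')(j, f) = Mul(6, Mul(Add(4, f), Pow(Add(1, f), -1))) = Mul(6, Mul(Pow(Add(1, f), -1), Add(4, f))) = Mul(6, Pow(Add(1, f), -1), Add(4, f)))
Pow(Function('Q')(Pow(-3, -1), Function('L')(X)), 2) = Pow(Mul(6, Pow(Add(1, Mul(Rational(1, 2), Pow(-4, -1), Add(-3, -4))), -1), Add(4, Mul(Rational(1, 2), Pow(-4, -1), Add(-3, -4)))), 2) = Pow(Mul(6, Pow(Add(1, Mul(Rational(1, 2), Rational(-1, 4), -7)), -1), Add(4, Mul(Rational(1, 2), Rational(-1, 4), -7))), 2) = Pow(Mul(6, Pow(Add(1, Rational(7, 8)), -1), Add(4, Rational(7, 8))), 2) = Pow(Mul(6, Pow(Rational(15, 8), -1), Rational(39, 8)), 2) = Pow(Mul(6, Rational(8, 15), Rational(39, 8)), 2) = Pow(Rational(78, 5), 2) = Rational(6084, 25)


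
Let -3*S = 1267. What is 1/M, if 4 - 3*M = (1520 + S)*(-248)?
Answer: 9/816676 ≈ 1.1020e-5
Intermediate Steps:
S = -1267/3 (S = -1/3*1267 = -1267/3 ≈ -422.33)
M = 816676/9 (M = 4/3 - (1520 - 1267/3)*(-248)/3 = 4/3 - 3293*(-248)/9 = 4/3 - 1/3*(-816664/3) = 4/3 + 816664/9 = 816676/9 ≈ 90742.)
1/M = 1/(816676/9) = 9/816676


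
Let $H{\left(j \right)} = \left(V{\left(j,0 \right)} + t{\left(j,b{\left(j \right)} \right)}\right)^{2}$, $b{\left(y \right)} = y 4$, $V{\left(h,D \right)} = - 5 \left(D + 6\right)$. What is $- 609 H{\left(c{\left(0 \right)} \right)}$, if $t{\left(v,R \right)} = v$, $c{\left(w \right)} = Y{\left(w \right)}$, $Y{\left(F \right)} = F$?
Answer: $-548100$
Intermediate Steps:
$V{\left(h,D \right)} = -30 - 5 D$ ($V{\left(h,D \right)} = - 5 \left(6 + D\right) = -30 - 5 D$)
$b{\left(y \right)} = 4 y$
$c{\left(w \right)} = w$
$H{\left(j \right)} = \left(-30 + j\right)^{2}$ ($H{\left(j \right)} = \left(\left(-30 - 0\right) + j\right)^{2} = \left(\left(-30 + 0\right) + j\right)^{2} = \left(-30 + j\right)^{2}$)
$- 609 H{\left(c{\left(0 \right)} \right)} = - 609 \left(-30 + 0\right)^{2} = - 609 \left(-30\right)^{2} = \left(-609\right) 900 = -548100$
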